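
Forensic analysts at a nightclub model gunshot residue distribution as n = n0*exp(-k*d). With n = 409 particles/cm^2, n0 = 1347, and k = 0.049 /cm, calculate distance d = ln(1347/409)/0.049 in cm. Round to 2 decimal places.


GSR distance calculation:
n0/n = 1347 / 409 = 3.293399
ln(n0/n) = 1.19192
d = 1.19192 / 0.049 = 24.32 cm

24.32


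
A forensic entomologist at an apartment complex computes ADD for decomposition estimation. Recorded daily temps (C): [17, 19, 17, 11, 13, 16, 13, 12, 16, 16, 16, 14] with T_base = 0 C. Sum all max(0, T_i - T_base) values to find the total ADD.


Computing ADD day by day:
Day 1: max(0, 17 - 0) = 17
Day 2: max(0, 19 - 0) = 19
Day 3: max(0, 17 - 0) = 17
Day 4: max(0, 11 - 0) = 11
Day 5: max(0, 13 - 0) = 13
Day 6: max(0, 16 - 0) = 16
Day 7: max(0, 13 - 0) = 13
Day 8: max(0, 12 - 0) = 12
Day 9: max(0, 16 - 0) = 16
Day 10: max(0, 16 - 0) = 16
Day 11: max(0, 16 - 0) = 16
Day 12: max(0, 14 - 0) = 14
Total ADD = 180

180


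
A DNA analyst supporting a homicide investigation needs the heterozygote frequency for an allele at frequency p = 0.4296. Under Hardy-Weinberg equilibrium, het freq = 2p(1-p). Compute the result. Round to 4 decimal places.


Hardy-Weinberg heterozygote frequency:
q = 1 - p = 1 - 0.4296 = 0.5704
2pq = 2 * 0.4296 * 0.5704 = 0.4901

0.4901


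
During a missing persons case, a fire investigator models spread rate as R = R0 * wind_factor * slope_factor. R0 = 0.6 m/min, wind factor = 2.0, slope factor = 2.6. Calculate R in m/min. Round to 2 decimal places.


Fire spread rate calculation:
R = R0 * wind_factor * slope_factor
= 0.6 * 2.0 * 2.6
= 1.2 * 2.6
= 3.12 m/min

3.12


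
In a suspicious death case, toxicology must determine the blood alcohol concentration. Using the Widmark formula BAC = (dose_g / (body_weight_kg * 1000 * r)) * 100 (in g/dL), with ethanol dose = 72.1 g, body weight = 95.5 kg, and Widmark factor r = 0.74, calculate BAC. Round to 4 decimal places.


Applying the Widmark formula:
BAC = (dose_g / (body_wt * 1000 * r)) * 100
Denominator = 95.5 * 1000 * 0.74 = 70670
BAC = (72.1 / 70670) * 100
BAC = 0.1020 g/dL

0.1020


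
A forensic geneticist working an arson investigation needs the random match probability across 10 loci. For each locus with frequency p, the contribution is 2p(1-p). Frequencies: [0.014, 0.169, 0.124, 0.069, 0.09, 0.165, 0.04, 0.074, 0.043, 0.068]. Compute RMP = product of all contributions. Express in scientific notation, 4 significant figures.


Computing RMP for 10 loci:
Locus 1: 2 * 0.014 * 0.986 = 0.027608
Locus 2: 2 * 0.169 * 0.831 = 0.280878
Locus 3: 2 * 0.124 * 0.876 = 0.217248
Locus 4: 2 * 0.069 * 0.931 = 0.128478
Locus 5: 2 * 0.09 * 0.91 = 0.1638
Locus 6: 2 * 0.165 * 0.835 = 0.27555
Locus 7: 2 * 0.04 * 0.96 = 0.0768
Locus 8: 2 * 0.074 * 0.926 = 0.137048
Locus 9: 2 * 0.043 * 0.957 = 0.082302
Locus 10: 2 * 0.068 * 0.932 = 0.126752
RMP = 1.073e-09

1.073e-09


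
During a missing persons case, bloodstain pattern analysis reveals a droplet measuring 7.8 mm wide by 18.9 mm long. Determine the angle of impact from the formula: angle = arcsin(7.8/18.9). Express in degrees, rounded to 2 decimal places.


Blood spatter impact angle calculation:
width / length = 7.8 / 18.9 = 0.412698
angle = arcsin(0.412698)
angle = 24.37 degrees

24.37


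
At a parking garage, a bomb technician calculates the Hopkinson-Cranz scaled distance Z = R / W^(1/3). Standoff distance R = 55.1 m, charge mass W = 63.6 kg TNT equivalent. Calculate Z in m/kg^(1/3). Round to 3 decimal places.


Scaled distance calculation:
W^(1/3) = 63.6^(1/3) = 3.991649
Z = R / W^(1/3) = 55.1 / 3.991649
Z = 13.804 m/kg^(1/3)

13.804


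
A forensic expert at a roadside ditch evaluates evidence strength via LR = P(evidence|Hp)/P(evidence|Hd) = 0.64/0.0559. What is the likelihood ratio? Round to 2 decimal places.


Likelihood ratio calculation:
LR = P(E|Hp) / P(E|Hd)
LR = 0.64 / 0.0559
LR = 11.45

11.45


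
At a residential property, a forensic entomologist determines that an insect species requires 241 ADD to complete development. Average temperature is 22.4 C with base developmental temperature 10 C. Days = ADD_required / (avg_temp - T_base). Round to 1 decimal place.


Insect development time:
Effective temperature = avg_temp - T_base = 22.4 - 10 = 12.4 C
Days = ADD / effective_temp = 241 / 12.4 = 19.4 days

19.4


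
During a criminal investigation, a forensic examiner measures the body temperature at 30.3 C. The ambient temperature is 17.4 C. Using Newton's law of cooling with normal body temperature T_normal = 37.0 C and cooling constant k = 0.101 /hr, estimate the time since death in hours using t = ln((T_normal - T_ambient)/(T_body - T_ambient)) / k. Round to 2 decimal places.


Using Newton's law of cooling:
t = ln((T_normal - T_ambient) / (T_body - T_ambient)) / k
T_normal - T_ambient = 19.6
T_body - T_ambient = 12.9
Ratio = 1.51938
ln(ratio) = 0.418302
t = 0.418302 / 0.101 = 4.14 hours

4.14


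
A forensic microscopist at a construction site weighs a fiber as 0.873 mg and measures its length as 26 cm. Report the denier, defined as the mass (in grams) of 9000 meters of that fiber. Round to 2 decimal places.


Denier calculation:
Mass in grams = 0.873 mg / 1000 = 0.000873 g
Length in meters = 26 cm / 100 = 0.26 m
Linear density = mass / length = 0.000873 / 0.26 = 0.00335769 g/m
Denier = (g/m) * 9000 = 0.00335769 * 9000 = 30.22

30.22


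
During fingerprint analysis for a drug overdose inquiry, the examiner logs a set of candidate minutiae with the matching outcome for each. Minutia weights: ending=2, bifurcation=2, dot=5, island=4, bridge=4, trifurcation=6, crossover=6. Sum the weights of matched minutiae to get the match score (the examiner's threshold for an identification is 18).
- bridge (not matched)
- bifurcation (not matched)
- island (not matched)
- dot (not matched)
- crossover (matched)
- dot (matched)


Weighted minutiae match score:
  bridge: not matched, +0
  bifurcation: not matched, +0
  island: not matched, +0
  dot: not matched, +0
  crossover: matched, +6 (running total 6)
  dot: matched, +5 (running total 11)
Total score = 11
Threshold = 18; verdict = inconclusive

11


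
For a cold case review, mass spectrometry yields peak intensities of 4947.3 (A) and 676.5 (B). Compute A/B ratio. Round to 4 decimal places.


Spectral peak ratio:
Peak A = 4947.3 counts
Peak B = 676.5 counts
Ratio = 4947.3 / 676.5 = 7.3131

7.3131


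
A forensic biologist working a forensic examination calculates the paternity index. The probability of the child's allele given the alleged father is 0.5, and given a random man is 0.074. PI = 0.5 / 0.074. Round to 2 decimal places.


Paternity Index calculation:
PI = P(allele|father) / P(allele|random)
PI = 0.5 / 0.074
PI = 6.76

6.76


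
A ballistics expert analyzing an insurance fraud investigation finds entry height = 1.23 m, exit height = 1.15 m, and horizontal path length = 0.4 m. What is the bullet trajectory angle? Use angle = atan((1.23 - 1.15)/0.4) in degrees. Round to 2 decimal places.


Bullet trajectory angle:
Height difference = 1.23 - 1.15 = 0.08 m
angle = atan(0.08 / 0.4)
angle = atan(0.2)
angle = 11.31 degrees

11.31


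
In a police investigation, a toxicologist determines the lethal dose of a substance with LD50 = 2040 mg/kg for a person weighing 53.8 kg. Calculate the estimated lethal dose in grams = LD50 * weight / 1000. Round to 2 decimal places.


Lethal dose calculation:
Lethal dose = LD50 * body_weight / 1000
= 2040 * 53.8 / 1000
= 109752 / 1000
= 109.75 g

109.75


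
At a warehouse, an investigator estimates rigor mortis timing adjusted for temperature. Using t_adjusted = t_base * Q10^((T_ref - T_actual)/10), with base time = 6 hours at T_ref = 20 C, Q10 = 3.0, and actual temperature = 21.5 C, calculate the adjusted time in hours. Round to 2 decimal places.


Rigor mortis time adjustment:
Exponent = (T_ref - T_actual) / 10 = (20 - 21.5) / 10 = -0.15
Q10 factor = 3.0^-0.15 = 0.84807
t_adjusted = 6 * 0.84807 = 5.09 hours

5.09


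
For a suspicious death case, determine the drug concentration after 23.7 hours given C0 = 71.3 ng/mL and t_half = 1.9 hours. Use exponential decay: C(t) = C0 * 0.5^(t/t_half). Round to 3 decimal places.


Drug concentration decay:
Number of half-lives = t / t_half = 23.7 / 1.9 = 12.473684
Decay factor = 0.5^12.473684 = 0.00017581
C(t) = 71.3 * 0.00017581 = 0.013 ng/mL

0.013


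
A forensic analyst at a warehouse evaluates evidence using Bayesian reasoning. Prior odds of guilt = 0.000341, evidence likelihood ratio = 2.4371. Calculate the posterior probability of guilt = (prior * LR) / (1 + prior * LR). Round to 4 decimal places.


Bayesian evidence evaluation:
Posterior odds = prior_odds * LR = 0.000341 * 2.4371 = 0.0008310511
Posterior probability = posterior_odds / (1 + posterior_odds)
= 0.0008310511 / (1 + 0.0008310511)
= 0.0008310511 / 1.0008310511
= 0.0008

0.0008


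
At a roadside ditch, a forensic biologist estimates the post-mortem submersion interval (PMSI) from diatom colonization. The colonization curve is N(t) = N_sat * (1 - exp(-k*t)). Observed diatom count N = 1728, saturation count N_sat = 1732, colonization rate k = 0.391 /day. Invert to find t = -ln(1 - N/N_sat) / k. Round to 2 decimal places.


PMSI from diatom colonization curve:
N / N_sat = 1728 / 1732 = 0.997691
1 - N/N_sat = 0.002309
ln(1 - N/N_sat) = -6.070941
t = -ln(1 - N/N_sat) / k = -(-6.070941) / 0.391 = 15.53 days

15.53


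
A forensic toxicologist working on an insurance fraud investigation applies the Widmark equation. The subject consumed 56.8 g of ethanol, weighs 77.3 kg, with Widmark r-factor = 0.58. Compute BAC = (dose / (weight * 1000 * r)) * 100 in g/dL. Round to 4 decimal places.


Applying the Widmark formula:
BAC = (dose_g / (body_wt * 1000 * r)) * 100
Denominator = 77.3 * 1000 * 0.58 = 44834
BAC = (56.8 / 44834) * 100
BAC = 0.1267 g/dL

0.1267


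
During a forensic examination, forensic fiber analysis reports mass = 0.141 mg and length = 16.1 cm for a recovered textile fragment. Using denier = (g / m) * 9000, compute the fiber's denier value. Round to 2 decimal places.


Denier calculation:
Mass in grams = 0.141 mg / 1000 = 0.000141 g
Length in meters = 16.1 cm / 100 = 0.161 m
Linear density = mass / length = 0.000141 / 0.161 = 0.00087578 g/m
Denier = (g/m) * 9000 = 0.00087578 * 9000 = 7.88

7.88


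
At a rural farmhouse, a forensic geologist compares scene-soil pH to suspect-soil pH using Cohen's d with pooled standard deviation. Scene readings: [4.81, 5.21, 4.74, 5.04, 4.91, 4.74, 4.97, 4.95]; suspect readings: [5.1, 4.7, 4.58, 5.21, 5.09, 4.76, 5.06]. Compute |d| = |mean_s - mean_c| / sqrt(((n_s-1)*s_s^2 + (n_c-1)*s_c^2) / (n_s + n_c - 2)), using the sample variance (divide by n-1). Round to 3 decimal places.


Pooled-variance Cohen's d for soil pH comparison:
Scene mean = 39.37 / 8 = 4.92125
Suspect mean = 34.5 / 7 = 4.928571
Scene sample variance s_s^2 = 0.025555
Suspect sample variance s_c^2 = 0.059014
Pooled variance = ((n_s-1)*s_s^2 + (n_c-1)*s_c^2) / (n_s + n_c - 2) = 0.040998
Pooled SD = sqrt(0.040998) = 0.20248
Mean difference = -0.007321
|d| = |-0.007321| / 0.20248 = 0.036

0.036


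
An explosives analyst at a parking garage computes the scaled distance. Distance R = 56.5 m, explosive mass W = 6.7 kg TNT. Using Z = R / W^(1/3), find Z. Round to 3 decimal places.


Scaled distance calculation:
W^(1/3) = 6.7^(1/3) = 1.885204
Z = R / W^(1/3) = 56.5 / 1.885204
Z = 29.970 m/kg^(1/3)

29.970


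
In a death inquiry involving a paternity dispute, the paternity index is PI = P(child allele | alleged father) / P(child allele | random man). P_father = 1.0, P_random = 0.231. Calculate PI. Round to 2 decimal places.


Paternity Index calculation:
PI = P(allele|father) / P(allele|random)
PI = 1.0 / 0.231
PI = 4.33

4.33


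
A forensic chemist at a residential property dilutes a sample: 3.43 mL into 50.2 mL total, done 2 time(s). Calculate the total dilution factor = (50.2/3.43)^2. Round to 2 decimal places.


Dilution factor calculation:
Single dilution = V_total / V_sample = 50.2 / 3.43 ≈ 14.635569
Number of dilutions = 2
Total DF = (50.2 / 3.43)^2 (full precision, rounded at the end) = 214.20

214.20


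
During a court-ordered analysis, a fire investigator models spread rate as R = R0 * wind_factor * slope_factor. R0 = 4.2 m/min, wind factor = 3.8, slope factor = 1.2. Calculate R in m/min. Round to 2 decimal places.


Fire spread rate calculation:
R = R0 * wind_factor * slope_factor
= 4.2 * 3.8 * 1.2
= 15.96 * 1.2
= 19.15 m/min

19.15


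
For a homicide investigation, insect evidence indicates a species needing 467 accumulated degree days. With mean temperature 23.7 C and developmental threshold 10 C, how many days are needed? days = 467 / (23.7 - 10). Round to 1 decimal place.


Insect development time:
Effective temperature = avg_temp - T_base = 23.7 - 10 = 13.7 C
Days = ADD / effective_temp = 467 / 13.7 = 34.1 days

34.1


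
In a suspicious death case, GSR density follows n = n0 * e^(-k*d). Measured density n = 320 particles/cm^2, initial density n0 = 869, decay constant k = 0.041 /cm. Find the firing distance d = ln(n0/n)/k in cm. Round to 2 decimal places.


GSR distance calculation:
n0/n = 869 / 320 = 2.715625
ln(n0/n) = 0.999022
d = 0.999022 / 0.041 = 24.37 cm

24.37


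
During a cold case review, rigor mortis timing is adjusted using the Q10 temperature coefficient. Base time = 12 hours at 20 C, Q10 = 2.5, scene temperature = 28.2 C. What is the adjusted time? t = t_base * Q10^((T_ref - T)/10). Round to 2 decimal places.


Rigor mortis time adjustment:
Exponent = (T_ref - T_actual) / 10 = (20 - 28.2) / 10 = -0.82
Q10 factor = 2.5^-0.82 = 0.47173
t_adjusted = 12 * 0.47173 = 5.66 hours

5.66


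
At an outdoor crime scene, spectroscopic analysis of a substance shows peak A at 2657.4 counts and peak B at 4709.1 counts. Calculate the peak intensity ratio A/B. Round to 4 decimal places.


Spectral peak ratio:
Peak A = 2657.4 counts
Peak B = 4709.1 counts
Ratio = 2657.4 / 4709.1 = 0.5643

0.5643


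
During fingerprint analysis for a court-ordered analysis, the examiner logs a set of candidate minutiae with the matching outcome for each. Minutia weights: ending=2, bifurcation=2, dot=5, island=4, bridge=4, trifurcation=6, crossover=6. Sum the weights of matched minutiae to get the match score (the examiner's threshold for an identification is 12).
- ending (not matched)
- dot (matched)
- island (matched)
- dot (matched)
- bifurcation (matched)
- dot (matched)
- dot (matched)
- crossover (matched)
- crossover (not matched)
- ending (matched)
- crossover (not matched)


Weighted minutiae match score:
  ending: not matched, +0
  dot: matched, +5 (running total 5)
  island: matched, +4 (running total 9)
  dot: matched, +5 (running total 14)
  bifurcation: matched, +2 (running total 16)
  dot: matched, +5 (running total 21)
  dot: matched, +5 (running total 26)
  crossover: matched, +6 (running total 32)
  crossover: not matched, +0
  ending: matched, +2 (running total 34)
  crossover: not matched, +0
Total score = 34
Threshold = 12; verdict = identification

34


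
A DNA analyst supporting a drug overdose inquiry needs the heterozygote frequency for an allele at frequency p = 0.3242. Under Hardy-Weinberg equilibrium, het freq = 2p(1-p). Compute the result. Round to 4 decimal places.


Hardy-Weinberg heterozygote frequency:
q = 1 - p = 1 - 0.3242 = 0.6758
2pq = 2 * 0.3242 * 0.6758 = 0.4382

0.4382


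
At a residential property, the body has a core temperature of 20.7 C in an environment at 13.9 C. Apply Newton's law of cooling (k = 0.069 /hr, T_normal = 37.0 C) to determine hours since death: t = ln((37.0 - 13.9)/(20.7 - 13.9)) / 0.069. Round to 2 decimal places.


Using Newton's law of cooling:
t = ln((T_normal - T_ambient) / (T_body - T_ambient)) / k
T_normal - T_ambient = 23.1
T_body - T_ambient = 6.8
Ratio = 3.397059
ln(ratio) = 1.22291
t = 1.22291 / 0.069 = 17.72 hours

17.72


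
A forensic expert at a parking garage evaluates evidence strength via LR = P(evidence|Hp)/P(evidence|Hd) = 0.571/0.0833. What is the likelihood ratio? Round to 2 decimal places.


Likelihood ratio calculation:
LR = P(E|Hp) / P(E|Hd)
LR = 0.571 / 0.0833
LR = 6.85

6.85


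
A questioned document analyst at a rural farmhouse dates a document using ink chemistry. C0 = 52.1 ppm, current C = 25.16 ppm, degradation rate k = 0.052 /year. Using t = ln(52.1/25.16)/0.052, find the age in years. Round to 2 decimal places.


Document age estimation:
C0/C = 52.1 / 25.16 = 2.070747
ln(C0/C) = 0.727909
t = 0.727909 / 0.052 = 14.00 years

14.00


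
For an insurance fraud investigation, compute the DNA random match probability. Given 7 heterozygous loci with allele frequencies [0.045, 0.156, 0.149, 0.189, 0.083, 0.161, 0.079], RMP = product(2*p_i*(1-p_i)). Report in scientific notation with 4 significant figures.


Computing RMP for 7 loci:
Locus 1: 2 * 0.045 * 0.955 = 0.08595
Locus 2: 2 * 0.156 * 0.844 = 0.263328
Locus 3: 2 * 0.149 * 0.851 = 0.253598
Locus 4: 2 * 0.189 * 0.811 = 0.306558
Locus 5: 2 * 0.083 * 0.917 = 0.152222
Locus 6: 2 * 0.161 * 0.839 = 0.270158
Locus 7: 2 * 0.079 * 0.921 = 0.145518
RMP = 1.053e-05

1.053e-05


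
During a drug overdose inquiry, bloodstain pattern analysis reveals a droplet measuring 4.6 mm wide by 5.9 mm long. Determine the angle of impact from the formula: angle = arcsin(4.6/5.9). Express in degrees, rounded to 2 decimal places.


Blood spatter impact angle calculation:
width / length = 4.6 / 5.9 = 0.779661
angle = arcsin(0.779661)
angle = 51.23 degrees

51.23


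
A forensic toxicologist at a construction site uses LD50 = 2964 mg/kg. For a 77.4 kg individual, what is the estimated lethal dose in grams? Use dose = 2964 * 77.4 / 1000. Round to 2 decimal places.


Lethal dose calculation:
Lethal dose = LD50 * body_weight / 1000
= 2964 * 77.4 / 1000
= 229413.6 / 1000
= 229.41 g

229.41


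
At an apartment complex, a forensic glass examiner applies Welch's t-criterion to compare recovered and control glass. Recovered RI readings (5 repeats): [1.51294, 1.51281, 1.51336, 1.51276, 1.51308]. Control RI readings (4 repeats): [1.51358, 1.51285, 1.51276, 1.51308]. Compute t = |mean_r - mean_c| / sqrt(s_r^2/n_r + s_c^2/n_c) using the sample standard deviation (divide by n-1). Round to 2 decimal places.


Welch's t-criterion for glass RI comparison:
Recovered mean = sum / n_r = 7.56495 / 5 = 1.51299
Control mean = sum / n_c = 6.05227 / 4 = 1.5130675
Recovered sample variance s_r^2 = 5.82e-08
Control sample variance s_c^2 = 1.34892e-07
Welch SE (unpooled) = sqrt(s_r^2/n_r + s_c^2/n_c) = sqrt(1.164e-08 + 3.37229e-08) = sqrt(4.53629e-08) = 0.000212986
|mean_r - mean_c| = 7.75e-05
t = 7.75e-05 / 0.000212986 = 0.36

0.36


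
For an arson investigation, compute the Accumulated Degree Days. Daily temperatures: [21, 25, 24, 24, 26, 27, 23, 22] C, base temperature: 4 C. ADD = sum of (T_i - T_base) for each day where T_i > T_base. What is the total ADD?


Computing ADD day by day:
Day 1: max(0, 21 - 4) = 17
Day 2: max(0, 25 - 4) = 21
Day 3: max(0, 24 - 4) = 20
Day 4: max(0, 24 - 4) = 20
Day 5: max(0, 26 - 4) = 22
Day 6: max(0, 27 - 4) = 23
Day 7: max(0, 23 - 4) = 19
Day 8: max(0, 22 - 4) = 18
Total ADD = 160

160


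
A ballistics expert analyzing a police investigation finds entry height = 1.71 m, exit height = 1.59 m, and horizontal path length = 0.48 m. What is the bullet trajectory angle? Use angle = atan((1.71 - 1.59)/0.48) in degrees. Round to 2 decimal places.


Bullet trajectory angle:
Height difference = 1.71 - 1.59 = 0.12 m
angle = atan(0.12 / 0.48)
angle = atan(0.25)
angle = 14.04 degrees

14.04


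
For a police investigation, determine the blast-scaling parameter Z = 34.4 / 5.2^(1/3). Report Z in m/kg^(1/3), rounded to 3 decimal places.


Scaled distance calculation:
W^(1/3) = 5.2^(1/3) = 1.732478
Z = R / W^(1/3) = 34.4 / 1.732478
Z = 19.856 m/kg^(1/3)

19.856


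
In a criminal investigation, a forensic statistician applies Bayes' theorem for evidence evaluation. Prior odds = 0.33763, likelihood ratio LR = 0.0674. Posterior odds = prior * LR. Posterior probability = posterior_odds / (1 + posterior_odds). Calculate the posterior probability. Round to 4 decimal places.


Bayesian evidence evaluation:
Posterior odds = prior_odds * LR = 0.33763 * 0.0674 = 0.02275626
Posterior probability = posterior_odds / (1 + posterior_odds)
= 0.02275626 / (1 + 0.02275626)
= 0.02275626 / 1.02275626
= 0.0222

0.0222


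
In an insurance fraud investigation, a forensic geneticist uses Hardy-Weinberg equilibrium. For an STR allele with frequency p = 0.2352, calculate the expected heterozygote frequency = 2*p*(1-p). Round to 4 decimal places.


Hardy-Weinberg heterozygote frequency:
q = 1 - p = 1 - 0.2352 = 0.7648
2pq = 2 * 0.2352 * 0.7648 = 0.3598

0.3598


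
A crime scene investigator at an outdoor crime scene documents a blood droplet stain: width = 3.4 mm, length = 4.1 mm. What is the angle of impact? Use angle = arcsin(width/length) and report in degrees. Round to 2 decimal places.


Blood spatter impact angle calculation:
width / length = 3.4 / 4.1 = 0.829268
angle = arcsin(0.829268)
angle = 56.02 degrees

56.02


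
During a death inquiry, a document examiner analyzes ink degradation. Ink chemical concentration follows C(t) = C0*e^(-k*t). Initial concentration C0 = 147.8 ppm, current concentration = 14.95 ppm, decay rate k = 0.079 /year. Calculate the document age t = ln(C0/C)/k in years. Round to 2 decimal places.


Document age estimation:
C0/C = 147.8 / 14.95 = 9.886288
ln(C0/C) = 2.291149
t = 2.291149 / 0.079 = 29.00 years

29.00


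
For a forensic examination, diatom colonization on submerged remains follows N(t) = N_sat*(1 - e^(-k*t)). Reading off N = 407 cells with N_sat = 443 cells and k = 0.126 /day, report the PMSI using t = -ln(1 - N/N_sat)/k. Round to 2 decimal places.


PMSI from diatom colonization curve:
N / N_sat = 407 / 443 = 0.918736
1 - N/N_sat = 0.081264
ln(1 - N/N_sat) = -2.510052
t = -ln(1 - N/N_sat) / k = -(-2.510052) / 0.126 = 19.92 days

19.92


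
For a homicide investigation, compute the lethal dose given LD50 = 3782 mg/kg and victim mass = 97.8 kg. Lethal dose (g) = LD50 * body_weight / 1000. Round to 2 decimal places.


Lethal dose calculation:
Lethal dose = LD50 * body_weight / 1000
= 3782 * 97.8 / 1000
= 369879.6 / 1000
= 369.88 g

369.88


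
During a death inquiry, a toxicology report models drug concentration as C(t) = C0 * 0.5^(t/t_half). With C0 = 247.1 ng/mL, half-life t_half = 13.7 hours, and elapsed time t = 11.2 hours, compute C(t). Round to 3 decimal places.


Drug concentration decay:
Number of half-lives = t / t_half = 11.2 / 13.7 = 0.817518
Decay factor = 0.5^0.817518 = 0.56741728
C(t) = 247.1 * 0.56741728 = 140.209 ng/mL

140.209


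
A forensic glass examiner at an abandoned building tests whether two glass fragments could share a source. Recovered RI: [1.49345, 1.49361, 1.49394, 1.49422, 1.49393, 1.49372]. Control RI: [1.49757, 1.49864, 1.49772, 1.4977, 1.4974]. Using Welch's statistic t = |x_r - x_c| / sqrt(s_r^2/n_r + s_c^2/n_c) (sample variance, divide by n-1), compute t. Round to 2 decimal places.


Welch's t-criterion for glass RI comparison:
Recovered mean = sum / n_r = 8.96287 / 6 = 1.4938117
Control mean = sum / n_c = 7.48903 / 5 = 1.497806
Recovered sample variance s_r^2 = 7.54167e-08
Control sample variance s_c^2 = 2.3368e-07
Welch SE (unpooled) = sqrt(s_r^2/n_r + s_c^2/n_c) = sqrt(1.25694e-08 + 4.6736e-08) = sqrt(5.93054e-08) = 0.000243527
|mean_r - mean_c| = 0.00399433
t = 0.00399433 / 0.000243527 = 16.40

16.40


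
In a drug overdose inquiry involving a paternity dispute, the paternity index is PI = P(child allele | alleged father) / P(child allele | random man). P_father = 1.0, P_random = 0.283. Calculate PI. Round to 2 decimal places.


Paternity Index calculation:
PI = P(allele|father) / P(allele|random)
PI = 1.0 / 0.283
PI = 3.53

3.53


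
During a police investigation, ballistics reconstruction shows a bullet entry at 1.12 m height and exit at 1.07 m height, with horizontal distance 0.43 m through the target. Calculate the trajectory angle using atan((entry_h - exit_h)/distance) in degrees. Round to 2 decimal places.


Bullet trajectory angle:
Height difference = 1.12 - 1.07 = 0.05 m
angle = atan(0.05 / 0.43)
angle = atan(0.116279)
angle = 6.63 degrees

6.63


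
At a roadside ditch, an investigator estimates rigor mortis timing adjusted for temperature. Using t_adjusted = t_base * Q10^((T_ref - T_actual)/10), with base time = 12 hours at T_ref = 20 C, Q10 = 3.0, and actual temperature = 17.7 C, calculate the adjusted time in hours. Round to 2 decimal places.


Rigor mortis time adjustment:
Exponent = (T_ref - T_actual) / 10 = (20 - 17.7) / 10 = 0.23
Q10 factor = 3.0^0.23 = 1.28747
t_adjusted = 12 * 1.28747 = 15.45 hours

15.45


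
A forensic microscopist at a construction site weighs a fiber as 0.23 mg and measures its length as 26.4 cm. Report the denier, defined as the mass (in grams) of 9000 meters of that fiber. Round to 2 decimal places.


Denier calculation:
Mass in grams = 0.23 mg / 1000 = 0.00023 g
Length in meters = 26.4 cm / 100 = 0.264 m
Linear density = mass / length = 0.00023 / 0.264 = 0.00087121 g/m
Denier = (g/m) * 9000 = 0.00087121 * 9000 = 7.84

7.84


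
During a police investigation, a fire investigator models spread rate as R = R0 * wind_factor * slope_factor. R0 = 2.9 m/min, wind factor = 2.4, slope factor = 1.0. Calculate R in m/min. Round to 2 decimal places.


Fire spread rate calculation:
R = R0 * wind_factor * slope_factor
= 2.9 * 2.4 * 1.0
= 6.96 * 1.0
= 6.96 m/min

6.96


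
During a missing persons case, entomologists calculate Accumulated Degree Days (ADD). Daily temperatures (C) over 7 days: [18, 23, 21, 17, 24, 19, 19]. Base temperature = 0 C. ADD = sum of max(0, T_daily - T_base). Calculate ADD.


Computing ADD day by day:
Day 1: max(0, 18 - 0) = 18
Day 2: max(0, 23 - 0) = 23
Day 3: max(0, 21 - 0) = 21
Day 4: max(0, 17 - 0) = 17
Day 5: max(0, 24 - 0) = 24
Day 6: max(0, 19 - 0) = 19
Day 7: max(0, 19 - 0) = 19
Total ADD = 141

141


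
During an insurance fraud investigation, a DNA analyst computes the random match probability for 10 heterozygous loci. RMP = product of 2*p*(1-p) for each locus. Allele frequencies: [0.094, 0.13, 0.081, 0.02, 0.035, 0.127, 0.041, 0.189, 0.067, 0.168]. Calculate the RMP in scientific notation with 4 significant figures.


Computing RMP for 10 loci:
Locus 1: 2 * 0.094 * 0.906 = 0.170328
Locus 2: 2 * 0.13 * 0.87 = 0.2262
Locus 3: 2 * 0.081 * 0.919 = 0.148878
Locus 4: 2 * 0.02 * 0.98 = 0.0392
Locus 5: 2 * 0.035 * 0.965 = 0.06755
Locus 6: 2 * 0.127 * 0.873 = 0.221742
Locus 7: 2 * 0.041 * 0.959 = 0.078638
Locus 8: 2 * 0.189 * 0.811 = 0.306558
Locus 9: 2 * 0.067 * 0.933 = 0.125022
Locus 10: 2 * 0.168 * 0.832 = 0.279552
RMP = 2.838e-09

2.838e-09


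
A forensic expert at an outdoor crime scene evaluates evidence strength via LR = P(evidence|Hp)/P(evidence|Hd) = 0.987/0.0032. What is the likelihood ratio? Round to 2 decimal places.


Likelihood ratio calculation:
LR = P(E|Hp) / P(E|Hd)
LR = 0.987 / 0.0032
LR = 308.44

308.44


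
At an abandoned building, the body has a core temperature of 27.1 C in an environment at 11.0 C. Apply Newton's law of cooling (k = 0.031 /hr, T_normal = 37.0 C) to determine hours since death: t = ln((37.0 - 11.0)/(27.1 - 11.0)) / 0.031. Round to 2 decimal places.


Using Newton's law of cooling:
t = ln((T_normal - T_ambient) / (T_body - T_ambient)) / k
T_normal - T_ambient = 26.0
T_body - T_ambient = 16.1
Ratio = 1.614907
ln(ratio) = 0.479277
t = 0.479277 / 0.031 = 15.46 hours

15.46


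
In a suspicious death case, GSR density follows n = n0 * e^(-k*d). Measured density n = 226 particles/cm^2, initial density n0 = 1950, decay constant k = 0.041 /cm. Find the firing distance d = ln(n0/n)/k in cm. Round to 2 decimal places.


GSR distance calculation:
n0/n = 1950 / 226 = 8.628319
ln(n0/n) = 2.15505
d = 2.15505 / 0.041 = 52.56 cm

52.56


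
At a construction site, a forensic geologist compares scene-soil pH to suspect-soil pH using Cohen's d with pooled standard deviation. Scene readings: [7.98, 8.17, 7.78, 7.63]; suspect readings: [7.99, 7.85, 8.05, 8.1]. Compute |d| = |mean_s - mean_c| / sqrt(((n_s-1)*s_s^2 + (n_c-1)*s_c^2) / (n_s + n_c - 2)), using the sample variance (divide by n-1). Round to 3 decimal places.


Pooled-variance Cohen's d for soil pH comparison:
Scene mean = 31.56 / 4 = 7.89
Suspect mean = 31.99 / 4 = 7.9975
Scene sample variance s_s^2 = 0.0554
Suspect sample variance s_c^2 = 0.011692
Pooled variance = ((n_s-1)*s_s^2 + (n_c-1)*s_c^2) / (n_s + n_c - 2) = 0.033546
Pooled SD = sqrt(0.033546) = 0.183156
Mean difference = -0.1075
|d| = |-0.1075| / 0.183156 = 0.587

0.587


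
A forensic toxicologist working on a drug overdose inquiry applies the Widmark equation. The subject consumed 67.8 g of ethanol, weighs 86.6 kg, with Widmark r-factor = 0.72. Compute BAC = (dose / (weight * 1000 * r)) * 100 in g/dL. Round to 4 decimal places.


Applying the Widmark formula:
BAC = (dose_g / (body_wt * 1000 * r)) * 100
Denominator = 86.6 * 1000 * 0.72 = 62352
BAC = (67.8 / 62352) * 100
BAC = 0.1087 g/dL

0.1087


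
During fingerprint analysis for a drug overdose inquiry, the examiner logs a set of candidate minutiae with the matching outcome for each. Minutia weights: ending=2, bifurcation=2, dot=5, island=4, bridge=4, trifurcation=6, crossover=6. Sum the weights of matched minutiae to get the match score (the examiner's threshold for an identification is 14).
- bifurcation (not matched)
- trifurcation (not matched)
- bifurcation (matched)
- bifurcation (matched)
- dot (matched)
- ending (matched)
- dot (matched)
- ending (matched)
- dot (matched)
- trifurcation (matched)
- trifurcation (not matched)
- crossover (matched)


Weighted minutiae match score:
  bifurcation: not matched, +0
  trifurcation: not matched, +0
  bifurcation: matched, +2 (running total 2)
  bifurcation: matched, +2 (running total 4)
  dot: matched, +5 (running total 9)
  ending: matched, +2 (running total 11)
  dot: matched, +5 (running total 16)
  ending: matched, +2 (running total 18)
  dot: matched, +5 (running total 23)
  trifurcation: matched, +6 (running total 29)
  trifurcation: not matched, +0
  crossover: matched, +6 (running total 35)
Total score = 35
Threshold = 14; verdict = identification

35


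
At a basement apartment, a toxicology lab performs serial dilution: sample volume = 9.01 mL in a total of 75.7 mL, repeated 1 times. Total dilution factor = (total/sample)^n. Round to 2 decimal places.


Dilution factor calculation:
Single dilution = V_total / V_sample = 75.7 / 9.01 ≈ 8.401776
Number of dilutions = 1
Total DF = (75.7 / 9.01)^1 (full precision, rounded at the end) = 8.40

8.40


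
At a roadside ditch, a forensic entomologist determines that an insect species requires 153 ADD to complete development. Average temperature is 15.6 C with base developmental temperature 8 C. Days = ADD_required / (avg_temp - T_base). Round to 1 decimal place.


Insect development time:
Effective temperature = avg_temp - T_base = 15.6 - 8 = 7.6 C
Days = ADD / effective_temp = 153 / 7.6 = 20.1 days

20.1


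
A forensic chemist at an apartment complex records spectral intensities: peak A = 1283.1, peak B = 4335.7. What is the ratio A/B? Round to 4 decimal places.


Spectral peak ratio:
Peak A = 1283.1 counts
Peak B = 4335.7 counts
Ratio = 1283.1 / 4335.7 = 0.2959

0.2959


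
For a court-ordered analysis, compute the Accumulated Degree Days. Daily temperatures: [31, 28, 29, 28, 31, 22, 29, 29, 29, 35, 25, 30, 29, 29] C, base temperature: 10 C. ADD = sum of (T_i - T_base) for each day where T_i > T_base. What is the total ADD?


Computing ADD day by day:
Day 1: max(0, 31 - 10) = 21
Day 2: max(0, 28 - 10) = 18
Day 3: max(0, 29 - 10) = 19
Day 4: max(0, 28 - 10) = 18
Day 5: max(0, 31 - 10) = 21
Day 6: max(0, 22 - 10) = 12
Day 7: max(0, 29 - 10) = 19
Day 8: max(0, 29 - 10) = 19
Day 9: max(0, 29 - 10) = 19
Day 10: max(0, 35 - 10) = 25
Day 11: max(0, 25 - 10) = 15
Day 12: max(0, 30 - 10) = 20
Day 13: max(0, 29 - 10) = 19
Day 14: max(0, 29 - 10) = 19
Total ADD = 264

264


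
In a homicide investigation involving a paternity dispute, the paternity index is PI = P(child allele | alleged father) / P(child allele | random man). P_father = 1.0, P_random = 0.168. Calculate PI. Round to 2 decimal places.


Paternity Index calculation:
PI = P(allele|father) / P(allele|random)
PI = 1.0 / 0.168
PI = 5.95

5.95


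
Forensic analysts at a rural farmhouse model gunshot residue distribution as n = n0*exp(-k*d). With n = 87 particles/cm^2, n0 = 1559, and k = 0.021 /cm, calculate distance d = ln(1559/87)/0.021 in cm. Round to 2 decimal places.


GSR distance calculation:
n0/n = 1559 / 87 = 17.91954
ln(n0/n) = 2.885892
d = 2.885892 / 0.021 = 137.42 cm

137.42


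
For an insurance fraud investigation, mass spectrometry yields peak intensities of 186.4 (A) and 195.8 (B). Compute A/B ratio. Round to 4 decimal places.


Spectral peak ratio:
Peak A = 186.4 counts
Peak B = 195.8 counts
Ratio = 186.4 / 195.8 = 0.9520

0.9520


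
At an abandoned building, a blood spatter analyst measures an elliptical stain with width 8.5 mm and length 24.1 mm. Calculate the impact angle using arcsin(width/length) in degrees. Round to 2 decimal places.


Blood spatter impact angle calculation:
width / length = 8.5 / 24.1 = 0.352697
angle = arcsin(0.352697)
angle = 20.65 degrees

20.65


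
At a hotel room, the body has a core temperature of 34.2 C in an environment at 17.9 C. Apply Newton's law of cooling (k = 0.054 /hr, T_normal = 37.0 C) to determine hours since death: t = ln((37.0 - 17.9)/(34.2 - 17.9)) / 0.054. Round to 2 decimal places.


Using Newton's law of cooling:
t = ln((T_normal - T_ambient) / (T_body - T_ambient)) / k
T_normal - T_ambient = 19.1
T_body - T_ambient = 16.3
Ratio = 1.171779
ln(ratio) = 0.158523
t = 0.158523 / 0.054 = 2.94 hours

2.94


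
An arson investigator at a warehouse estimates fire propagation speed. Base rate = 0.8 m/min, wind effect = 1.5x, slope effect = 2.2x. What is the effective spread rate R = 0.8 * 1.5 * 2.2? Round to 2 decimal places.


Fire spread rate calculation:
R = R0 * wind_factor * slope_factor
= 0.8 * 1.5 * 2.2
= 1.2 * 2.2
= 2.64 m/min

2.64


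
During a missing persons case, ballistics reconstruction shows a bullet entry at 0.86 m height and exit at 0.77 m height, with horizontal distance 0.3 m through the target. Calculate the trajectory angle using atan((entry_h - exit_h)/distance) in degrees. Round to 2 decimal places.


Bullet trajectory angle:
Height difference = 0.86 - 0.77 = 0.09 m
angle = atan(0.09 / 0.3)
angle = atan(0.3)
angle = 16.70 degrees

16.70


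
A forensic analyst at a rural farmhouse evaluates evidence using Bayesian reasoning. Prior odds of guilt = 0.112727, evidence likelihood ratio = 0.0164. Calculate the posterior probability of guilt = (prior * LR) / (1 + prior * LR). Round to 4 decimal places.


Bayesian evidence evaluation:
Posterior odds = prior_odds * LR = 0.112727 * 0.0164 = 0.001848723
Posterior probability = posterior_odds / (1 + posterior_odds)
= 0.001848723 / (1 + 0.001848723)
= 0.001848723 / 1.001848723
= 0.0018

0.0018


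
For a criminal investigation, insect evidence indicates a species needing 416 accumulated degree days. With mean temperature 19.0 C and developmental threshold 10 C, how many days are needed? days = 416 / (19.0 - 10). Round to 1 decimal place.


Insect development time:
Effective temperature = avg_temp - T_base = 19.0 - 10 = 9.0 C
Days = ADD / effective_temp = 416 / 9.0 = 46.2 days

46.2


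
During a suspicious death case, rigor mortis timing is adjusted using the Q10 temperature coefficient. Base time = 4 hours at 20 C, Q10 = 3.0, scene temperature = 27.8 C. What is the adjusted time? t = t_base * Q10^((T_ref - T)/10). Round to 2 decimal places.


Rigor mortis time adjustment:
Exponent = (T_ref - T_actual) / 10 = (20 - 27.8) / 10 = -0.78
Q10 factor = 3.0^-0.78 = 0.42447
t_adjusted = 4 * 0.42447 = 1.70 hours

1.70


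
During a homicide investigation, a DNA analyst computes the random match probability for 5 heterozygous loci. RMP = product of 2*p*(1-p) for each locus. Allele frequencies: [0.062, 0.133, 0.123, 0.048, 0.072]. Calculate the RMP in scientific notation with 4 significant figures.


Computing RMP for 5 loci:
Locus 1: 2 * 0.062 * 0.938 = 0.116312
Locus 2: 2 * 0.133 * 0.867 = 0.230622
Locus 3: 2 * 0.123 * 0.877 = 0.215742
Locus 4: 2 * 0.048 * 0.952 = 0.091392
Locus 5: 2 * 0.072 * 0.928 = 0.133632
RMP = 7.068e-05

7.068e-05


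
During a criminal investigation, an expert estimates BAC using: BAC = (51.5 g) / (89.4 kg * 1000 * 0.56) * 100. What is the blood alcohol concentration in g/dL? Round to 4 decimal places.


Applying the Widmark formula:
BAC = (dose_g / (body_wt * 1000 * r)) * 100
Denominator = 89.4 * 1000 * 0.56 = 50064
BAC = (51.5 / 50064) * 100
BAC = 0.1029 g/dL

0.1029


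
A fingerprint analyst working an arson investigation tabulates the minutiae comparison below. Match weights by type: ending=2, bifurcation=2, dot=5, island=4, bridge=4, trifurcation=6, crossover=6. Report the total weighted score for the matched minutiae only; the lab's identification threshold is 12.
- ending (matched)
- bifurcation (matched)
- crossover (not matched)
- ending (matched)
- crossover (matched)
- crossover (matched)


Weighted minutiae match score:
  ending: matched, +2 (running total 2)
  bifurcation: matched, +2 (running total 4)
  crossover: not matched, +0
  ending: matched, +2 (running total 6)
  crossover: matched, +6 (running total 12)
  crossover: matched, +6 (running total 18)
Total score = 18
Threshold = 12; verdict = identification

18


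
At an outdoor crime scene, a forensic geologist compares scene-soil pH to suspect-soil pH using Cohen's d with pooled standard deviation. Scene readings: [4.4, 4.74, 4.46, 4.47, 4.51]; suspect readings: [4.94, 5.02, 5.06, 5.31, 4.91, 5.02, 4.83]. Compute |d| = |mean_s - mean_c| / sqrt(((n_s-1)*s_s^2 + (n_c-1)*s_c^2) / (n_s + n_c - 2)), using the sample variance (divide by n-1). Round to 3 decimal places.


Pooled-variance Cohen's d for soil pH comparison:
Scene mean = 22.58 / 5 = 4.516
Suspect mean = 35.09 / 7 = 5.012857
Scene sample variance s_s^2 = 0.01723
Suspect sample variance s_c^2 = 0.023324
Pooled variance = ((n_s-1)*s_s^2 + (n_c-1)*s_c^2) / (n_s + n_c - 2) = 0.020886
Pooled SD = sqrt(0.020886) = 0.14452
Mean difference = -0.496857
|d| = |-0.496857| / 0.14452 = 3.438

3.438


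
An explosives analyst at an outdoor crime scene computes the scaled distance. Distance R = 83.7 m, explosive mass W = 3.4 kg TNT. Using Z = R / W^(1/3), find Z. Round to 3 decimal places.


Scaled distance calculation:
W^(1/3) = 3.4^(1/3) = 1.503695
Z = R / W^(1/3) = 83.7 / 1.503695
Z = 55.663 m/kg^(1/3)

55.663


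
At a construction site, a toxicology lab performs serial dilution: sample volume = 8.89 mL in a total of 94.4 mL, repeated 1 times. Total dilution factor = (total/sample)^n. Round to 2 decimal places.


Dilution factor calculation:
Single dilution = V_total / V_sample = 94.4 / 8.89 ≈ 10.618673
Number of dilutions = 1
Total DF = (94.4 / 8.89)^1 (full precision, rounded at the end) = 10.62

10.62


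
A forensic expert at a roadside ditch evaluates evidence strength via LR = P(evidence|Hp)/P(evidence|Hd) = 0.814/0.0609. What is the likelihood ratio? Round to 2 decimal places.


Likelihood ratio calculation:
LR = P(E|Hp) / P(E|Hd)
LR = 0.814 / 0.0609
LR = 13.37

13.37


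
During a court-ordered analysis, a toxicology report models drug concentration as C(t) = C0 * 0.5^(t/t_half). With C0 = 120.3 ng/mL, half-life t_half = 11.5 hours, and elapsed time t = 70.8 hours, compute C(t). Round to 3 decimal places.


Drug concentration decay:
Number of half-lives = t / t_half = 70.8 / 11.5 = 6.156522
Decay factor = 0.5^6.156522 = 0.01401852
C(t) = 120.3 * 0.01401852 = 1.686 ng/mL

1.686
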